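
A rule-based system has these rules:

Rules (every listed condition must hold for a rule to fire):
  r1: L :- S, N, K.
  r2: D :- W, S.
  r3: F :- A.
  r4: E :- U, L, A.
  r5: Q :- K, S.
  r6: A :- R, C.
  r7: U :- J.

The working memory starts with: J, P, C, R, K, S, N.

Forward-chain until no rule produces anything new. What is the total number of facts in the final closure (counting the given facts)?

13

Round 1: r1 [L :- S, N, K.]; r5 [Q :- K, S.]; r6 [A :- R, C.]; r7 [U :- J.]. Adds L, Q, A, U.
Round 2: r3 [F :- A.]; r4 [E :- U, L, A.]. Adds F, E.
Closure: {A, C, E, F, J, K, L, N, P, Q, R, S, U} — 13 facts.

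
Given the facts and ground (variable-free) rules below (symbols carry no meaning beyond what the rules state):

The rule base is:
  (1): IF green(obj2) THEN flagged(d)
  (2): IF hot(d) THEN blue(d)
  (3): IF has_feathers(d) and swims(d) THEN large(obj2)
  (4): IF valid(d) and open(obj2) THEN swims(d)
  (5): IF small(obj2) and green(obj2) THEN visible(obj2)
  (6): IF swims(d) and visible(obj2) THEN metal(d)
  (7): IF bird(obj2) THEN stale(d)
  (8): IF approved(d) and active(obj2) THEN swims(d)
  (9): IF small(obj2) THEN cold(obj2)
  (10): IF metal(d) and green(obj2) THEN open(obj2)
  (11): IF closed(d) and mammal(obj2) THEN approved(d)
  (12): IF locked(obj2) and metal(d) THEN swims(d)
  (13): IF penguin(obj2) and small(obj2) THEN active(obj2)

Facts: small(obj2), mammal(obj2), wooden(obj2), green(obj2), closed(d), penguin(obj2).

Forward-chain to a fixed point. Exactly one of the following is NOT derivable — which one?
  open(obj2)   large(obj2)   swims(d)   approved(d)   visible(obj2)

large(obj2)

Round 1: (1) [IF green(obj2) THEN flagged(d)]; (5) [IF small(obj2) and green(obj2) THEN visible(obj2)]; (9) [IF small(obj2) THEN cold(obj2)]; (11) [IF closed(d) and mammal(obj2) THEN approved(d)]; (13) [IF penguin(obj2) and small(obj2) THEN active(obj2)]. Adds flagged(d), visible(obj2), cold(obj2), approved(d), active(obj2).
Round 2: (8) [IF approved(d) and active(obj2) THEN swims(d)]. Adds swims(d).
Round 3: (6) [IF swims(d) and visible(obj2) THEN metal(d)]. Adds metal(d).
Round 4: (10) [IF metal(d) and green(obj2) THEN open(obj2)]. Adds open(obj2).
Derived: swims(d) (round 2), approved(d) (round 1), visible(obj2) (round 1), open(obj2) (round 4). large(obj2) never appears in any round.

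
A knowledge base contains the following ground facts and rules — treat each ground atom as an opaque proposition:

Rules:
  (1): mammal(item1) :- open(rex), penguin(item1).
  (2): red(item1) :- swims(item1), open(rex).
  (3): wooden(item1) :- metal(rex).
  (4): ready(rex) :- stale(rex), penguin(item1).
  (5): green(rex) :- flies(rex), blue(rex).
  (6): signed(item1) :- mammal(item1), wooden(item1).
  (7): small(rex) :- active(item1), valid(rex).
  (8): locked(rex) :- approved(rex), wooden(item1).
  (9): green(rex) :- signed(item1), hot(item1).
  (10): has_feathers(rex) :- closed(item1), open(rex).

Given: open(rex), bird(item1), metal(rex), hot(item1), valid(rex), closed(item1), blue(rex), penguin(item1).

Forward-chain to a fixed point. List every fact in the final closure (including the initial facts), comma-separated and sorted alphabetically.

bird(item1), blue(rex), closed(item1), green(rex), has_feathers(rex), hot(item1), mammal(item1), metal(rex), open(rex), penguin(item1), signed(item1), valid(rex), wooden(item1)

Round 1 — (1), (3), (10), derive mammal(item1), wooden(item1), has_feathers(rex).
Round 2 — (6), derive signed(item1).
Round 3 — (9), derive green(rex).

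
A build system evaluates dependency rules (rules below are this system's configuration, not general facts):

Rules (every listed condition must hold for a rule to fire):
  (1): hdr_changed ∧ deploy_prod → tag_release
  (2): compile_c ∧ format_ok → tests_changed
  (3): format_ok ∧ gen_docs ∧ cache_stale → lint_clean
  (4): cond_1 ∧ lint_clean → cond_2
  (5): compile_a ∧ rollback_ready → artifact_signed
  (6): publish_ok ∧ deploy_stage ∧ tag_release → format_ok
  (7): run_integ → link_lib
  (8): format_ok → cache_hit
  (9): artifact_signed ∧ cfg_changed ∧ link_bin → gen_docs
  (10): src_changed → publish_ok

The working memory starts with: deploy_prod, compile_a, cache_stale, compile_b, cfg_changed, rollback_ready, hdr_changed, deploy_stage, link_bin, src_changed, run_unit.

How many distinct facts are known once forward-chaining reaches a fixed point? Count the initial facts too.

[1] (1) [hdr_changed ∧ deploy_prod → tag_release]; (5) [compile_a ∧ rollback_ready → artifact_signed]; (10) [src_changed → publish_ok]. ⇒ new: tag_release, artifact_signed, publish_ok.
[2] (6) [publish_ok ∧ deploy_stage ∧ tag_release → format_ok]; (9) [artifact_signed ∧ cfg_changed ∧ link_bin → gen_docs]. ⇒ new: format_ok, gen_docs.
[3] (3) [format_ok ∧ gen_docs ∧ cache_stale → lint_clean]; (8) [format_ok → cache_hit]. ⇒ new: lint_clean, cache_hit.
Closure: {artifact_signed, cache_hit, cache_stale, cfg_changed, compile_a, compile_b, deploy_prod, deploy_stage, format_ok, gen_docs, hdr_changed, link_bin, lint_clean, publish_ok, rollback_ready, run_unit, src_changed, tag_release} — 18 facts.

18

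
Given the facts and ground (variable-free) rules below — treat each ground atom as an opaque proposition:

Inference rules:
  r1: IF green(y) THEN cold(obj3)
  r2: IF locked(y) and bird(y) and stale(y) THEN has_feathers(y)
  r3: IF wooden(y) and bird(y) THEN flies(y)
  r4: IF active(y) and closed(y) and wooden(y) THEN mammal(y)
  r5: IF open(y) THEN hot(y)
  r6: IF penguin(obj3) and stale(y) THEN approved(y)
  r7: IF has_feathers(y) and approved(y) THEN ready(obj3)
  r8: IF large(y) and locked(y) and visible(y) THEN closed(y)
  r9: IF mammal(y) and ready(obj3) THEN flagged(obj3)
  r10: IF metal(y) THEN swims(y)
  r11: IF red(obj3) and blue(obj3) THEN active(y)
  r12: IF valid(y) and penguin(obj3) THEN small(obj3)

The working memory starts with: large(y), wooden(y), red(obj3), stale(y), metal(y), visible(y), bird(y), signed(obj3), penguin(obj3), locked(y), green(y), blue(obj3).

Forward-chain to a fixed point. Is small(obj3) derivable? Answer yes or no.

no

Round 1 — r1, r2, r3, r6, r8, r10, r11, derive cold(obj3), has_feathers(y), flies(y), approved(y), closed(y), swims(y), active(y).
Round 2 — r4, r7, derive mammal(y), ready(obj3).
Round 3 — r9, derive flagged(obj3).
Fixed point reached. small(obj3) is concluded only by r12; r12 needs valid(y) (never derived).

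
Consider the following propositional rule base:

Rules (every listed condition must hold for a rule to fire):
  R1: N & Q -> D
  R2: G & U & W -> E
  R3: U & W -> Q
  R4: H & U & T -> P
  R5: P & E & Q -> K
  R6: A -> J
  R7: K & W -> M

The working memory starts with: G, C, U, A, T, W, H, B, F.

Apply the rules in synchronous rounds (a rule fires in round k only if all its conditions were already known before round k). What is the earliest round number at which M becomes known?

Round 1 fires R2, R3, R4, R6, giving E, Q, P, J.
Round 2 fires R5, giving K.
Round 3 fires R7, giving M.
M first appears in round 3.

3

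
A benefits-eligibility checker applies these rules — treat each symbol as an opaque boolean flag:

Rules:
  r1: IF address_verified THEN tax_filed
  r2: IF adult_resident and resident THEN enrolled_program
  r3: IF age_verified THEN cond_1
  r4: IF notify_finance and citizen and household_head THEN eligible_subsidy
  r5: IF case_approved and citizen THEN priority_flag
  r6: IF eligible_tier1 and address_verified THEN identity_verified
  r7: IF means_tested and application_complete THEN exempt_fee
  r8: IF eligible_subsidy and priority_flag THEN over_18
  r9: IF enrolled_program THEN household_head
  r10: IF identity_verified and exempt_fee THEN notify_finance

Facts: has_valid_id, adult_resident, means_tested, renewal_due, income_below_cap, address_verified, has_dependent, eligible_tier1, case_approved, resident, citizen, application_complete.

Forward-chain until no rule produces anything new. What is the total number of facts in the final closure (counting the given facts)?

Round 1 fires r1, r2, r5, r6, r7, giving tax_filed, enrolled_program, priority_flag, identity_verified, exempt_fee.
Round 2 fires r9, r10, giving household_head, notify_finance.
Round 3 fires r4, giving eligible_subsidy.
Round 4 fires r8, giving over_18.
Closure: {address_verified, adult_resident, application_complete, case_approved, citizen, eligible_subsidy, eligible_tier1, enrolled_program, exempt_fee, has_dependent, has_valid_id, household_head, identity_verified, income_below_cap, means_tested, notify_finance, over_18, priority_flag, renewal_due, resident, tax_filed} — 21 facts.

21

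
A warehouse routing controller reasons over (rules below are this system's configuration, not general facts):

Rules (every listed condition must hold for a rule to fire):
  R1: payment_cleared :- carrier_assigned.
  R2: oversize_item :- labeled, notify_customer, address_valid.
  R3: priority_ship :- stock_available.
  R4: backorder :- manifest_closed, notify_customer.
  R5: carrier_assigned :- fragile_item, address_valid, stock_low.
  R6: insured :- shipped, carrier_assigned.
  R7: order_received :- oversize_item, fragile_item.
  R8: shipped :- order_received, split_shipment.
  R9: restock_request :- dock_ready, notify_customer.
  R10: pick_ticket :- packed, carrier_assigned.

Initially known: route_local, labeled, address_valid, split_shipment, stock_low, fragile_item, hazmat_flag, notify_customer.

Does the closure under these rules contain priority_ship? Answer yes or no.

no

Round 1: R2 [oversize_item :- labeled, notify_customer, address_valid.]; R5 [carrier_assigned :- fragile_item, address_valid, stock_low.]. Adds oversize_item, carrier_assigned.
Round 2: R1 [payment_cleared :- carrier_assigned.]; R7 [order_received :- oversize_item, fragile_item.]. Adds payment_cleared, order_received.
Round 3: R8 [shipped :- order_received, split_shipment.]. Adds shipped.
Round 4: R6 [insured :- shipped, carrier_assigned.]. Adds insured.
Fixed point reached. priority_ship is concluded only by R3; R3 needs stock_available (never derived).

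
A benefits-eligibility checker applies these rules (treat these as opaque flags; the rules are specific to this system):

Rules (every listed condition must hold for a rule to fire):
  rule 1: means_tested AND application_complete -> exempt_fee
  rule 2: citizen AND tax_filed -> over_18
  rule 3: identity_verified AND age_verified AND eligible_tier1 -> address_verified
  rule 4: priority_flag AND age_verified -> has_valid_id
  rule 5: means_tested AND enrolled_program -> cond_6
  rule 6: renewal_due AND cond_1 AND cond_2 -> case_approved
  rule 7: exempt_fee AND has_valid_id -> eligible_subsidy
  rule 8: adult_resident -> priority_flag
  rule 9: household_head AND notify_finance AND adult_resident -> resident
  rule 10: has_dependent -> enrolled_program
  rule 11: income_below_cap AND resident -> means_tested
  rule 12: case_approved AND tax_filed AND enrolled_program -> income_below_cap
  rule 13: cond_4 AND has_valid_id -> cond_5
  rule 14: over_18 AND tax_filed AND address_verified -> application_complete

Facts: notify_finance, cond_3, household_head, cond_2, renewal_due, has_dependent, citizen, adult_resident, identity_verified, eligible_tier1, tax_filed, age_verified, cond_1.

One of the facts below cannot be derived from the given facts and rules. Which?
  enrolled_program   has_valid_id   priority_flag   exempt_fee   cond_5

cond_5

[1] rule 2 [citizen AND tax_filed -> over_18]; rule 3 [identity_verified AND age_verified AND eligible_tier1 -> address_verified]; rule 6 [renewal_due AND cond_1 AND cond_2 -> case_approved]; rule 8 [adult_resident -> priority_flag]; rule 9 [household_head AND notify_finance AND adult_resident -> resident]; rule 10 [has_dependent -> enrolled_program]. ⇒ new: over_18, address_verified, case_approved, priority_flag, resident, enrolled_program.
[2] rule 4 [priority_flag AND age_verified -> has_valid_id]; rule 12 [case_approved AND tax_filed AND enrolled_program -> income_below_cap]; rule 14 [over_18 AND tax_filed AND address_verified -> application_complete]. ⇒ new: has_valid_id, income_below_cap, application_complete.
[3] rule 11 [income_below_cap AND resident -> means_tested]. ⇒ new: means_tested.
[4] rule 1 [means_tested AND application_complete -> exempt_fee]; rule 5 [means_tested AND enrolled_program -> cond_6]. ⇒ new: exempt_fee, cond_6.
[5] rule 7 [exempt_fee AND has_valid_id -> eligible_subsidy]. ⇒ new: eligible_subsidy.
Derived: has_valid_id (round 2), priority_flag (round 1), enrolled_program (round 1), exempt_fee (round 4). cond_5 never appears in any round.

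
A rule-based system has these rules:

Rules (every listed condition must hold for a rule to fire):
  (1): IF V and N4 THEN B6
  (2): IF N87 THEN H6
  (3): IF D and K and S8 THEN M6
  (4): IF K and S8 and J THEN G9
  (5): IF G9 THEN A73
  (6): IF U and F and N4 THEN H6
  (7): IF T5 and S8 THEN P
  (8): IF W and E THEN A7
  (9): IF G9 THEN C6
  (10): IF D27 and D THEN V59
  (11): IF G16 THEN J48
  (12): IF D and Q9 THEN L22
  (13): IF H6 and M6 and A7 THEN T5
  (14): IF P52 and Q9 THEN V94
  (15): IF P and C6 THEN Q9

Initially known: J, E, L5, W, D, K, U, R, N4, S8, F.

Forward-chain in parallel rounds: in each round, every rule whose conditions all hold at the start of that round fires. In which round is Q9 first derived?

4

Round 1 fires (3), (4), (6), (8), giving M6, G9, H6, A7.
Round 2 fires (5), (9), (13), giving A73, C6, T5.
Round 3 fires (7), giving P.
Round 4 fires (15), giving Q9.
Q9 first appears in round 4.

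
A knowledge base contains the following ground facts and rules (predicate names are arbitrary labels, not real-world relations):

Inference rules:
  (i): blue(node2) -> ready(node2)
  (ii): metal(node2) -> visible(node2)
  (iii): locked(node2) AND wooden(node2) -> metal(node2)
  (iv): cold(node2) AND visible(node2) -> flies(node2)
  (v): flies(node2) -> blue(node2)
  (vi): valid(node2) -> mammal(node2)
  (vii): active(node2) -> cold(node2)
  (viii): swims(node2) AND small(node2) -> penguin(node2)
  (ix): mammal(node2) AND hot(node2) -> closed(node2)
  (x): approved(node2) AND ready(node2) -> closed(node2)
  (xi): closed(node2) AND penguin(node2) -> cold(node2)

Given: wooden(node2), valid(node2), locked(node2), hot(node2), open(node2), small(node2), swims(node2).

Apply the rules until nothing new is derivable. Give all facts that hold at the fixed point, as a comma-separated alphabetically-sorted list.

blue(node2), closed(node2), cold(node2), flies(node2), hot(node2), locked(node2), mammal(node2), metal(node2), open(node2), penguin(node2), ready(node2), small(node2), swims(node2), valid(node2), visible(node2), wooden(node2)

Round 1 — (iii), (vi), (viii), derive metal(node2), mammal(node2), penguin(node2).
Round 2 — (ii), (ix), derive visible(node2), closed(node2).
Round 3 — (xi), derive cold(node2).
Round 4 — (iv), derive flies(node2).
Round 5 — (v), derive blue(node2).
Round 6 — (i), derive ready(node2).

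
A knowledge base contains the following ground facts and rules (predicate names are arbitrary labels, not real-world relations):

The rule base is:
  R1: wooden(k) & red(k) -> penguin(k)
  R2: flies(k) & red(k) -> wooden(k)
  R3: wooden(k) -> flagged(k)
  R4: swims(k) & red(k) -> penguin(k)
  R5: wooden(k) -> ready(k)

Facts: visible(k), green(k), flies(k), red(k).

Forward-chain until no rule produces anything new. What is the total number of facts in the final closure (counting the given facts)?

8

[1] R2 [flies(k) & red(k) -> wooden(k)]. ⇒ new: wooden(k).
[2] R1 [wooden(k) & red(k) -> penguin(k)]; R3 [wooden(k) -> flagged(k)]; R5 [wooden(k) -> ready(k)]. ⇒ new: penguin(k), flagged(k), ready(k).
Closure: {flagged(k), flies(k), green(k), penguin(k), ready(k), red(k), visible(k), wooden(k)} — 8 facts.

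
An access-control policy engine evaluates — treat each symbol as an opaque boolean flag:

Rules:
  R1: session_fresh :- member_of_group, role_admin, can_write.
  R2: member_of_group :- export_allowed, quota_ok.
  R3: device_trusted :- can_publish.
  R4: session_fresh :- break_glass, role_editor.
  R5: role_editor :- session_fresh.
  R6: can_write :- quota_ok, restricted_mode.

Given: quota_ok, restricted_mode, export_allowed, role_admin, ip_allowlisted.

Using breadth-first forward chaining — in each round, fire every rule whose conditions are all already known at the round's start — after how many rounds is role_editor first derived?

3

Round 1 fires R2, R6, giving member_of_group, can_write.
Round 2 fires R1, giving session_fresh.
Round 3 fires R5, giving role_editor.
role_editor first appears in round 3.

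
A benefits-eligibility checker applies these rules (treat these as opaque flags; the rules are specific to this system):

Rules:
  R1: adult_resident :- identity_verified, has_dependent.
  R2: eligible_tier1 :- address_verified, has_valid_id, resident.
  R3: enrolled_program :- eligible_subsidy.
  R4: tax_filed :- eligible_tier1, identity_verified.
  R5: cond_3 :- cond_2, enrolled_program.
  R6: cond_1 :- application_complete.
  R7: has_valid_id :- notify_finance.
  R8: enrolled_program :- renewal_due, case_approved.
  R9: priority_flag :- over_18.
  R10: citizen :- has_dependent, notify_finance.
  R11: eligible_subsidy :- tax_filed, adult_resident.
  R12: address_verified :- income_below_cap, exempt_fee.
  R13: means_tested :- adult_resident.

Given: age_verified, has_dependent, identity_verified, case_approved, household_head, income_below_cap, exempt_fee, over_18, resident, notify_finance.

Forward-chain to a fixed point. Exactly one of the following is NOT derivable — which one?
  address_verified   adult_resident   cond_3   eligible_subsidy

[1] R1 [adult_resident :- identity_verified, has_dependent.]; R7 [has_valid_id :- notify_finance.]; R9 [priority_flag :- over_18.]; R10 [citizen :- has_dependent, notify_finance.]; R12 [address_verified :- income_below_cap, exempt_fee.]. ⇒ new: adult_resident, has_valid_id, priority_flag, citizen, address_verified.
[2] R2 [eligible_tier1 :- address_verified, has_valid_id, resident.]; R13 [means_tested :- adult_resident.]. ⇒ new: eligible_tier1, means_tested.
[3] R4 [tax_filed :- eligible_tier1, identity_verified.]. ⇒ new: tax_filed.
[4] R11 [eligible_subsidy :- tax_filed, adult_resident.]. ⇒ new: eligible_subsidy.
[5] R3 [enrolled_program :- eligible_subsidy.]. ⇒ new: enrolled_program.
Derived: address_verified (round 1), eligible_subsidy (round 4), adult_resident (round 1). cond_3 never appears in any round.

cond_3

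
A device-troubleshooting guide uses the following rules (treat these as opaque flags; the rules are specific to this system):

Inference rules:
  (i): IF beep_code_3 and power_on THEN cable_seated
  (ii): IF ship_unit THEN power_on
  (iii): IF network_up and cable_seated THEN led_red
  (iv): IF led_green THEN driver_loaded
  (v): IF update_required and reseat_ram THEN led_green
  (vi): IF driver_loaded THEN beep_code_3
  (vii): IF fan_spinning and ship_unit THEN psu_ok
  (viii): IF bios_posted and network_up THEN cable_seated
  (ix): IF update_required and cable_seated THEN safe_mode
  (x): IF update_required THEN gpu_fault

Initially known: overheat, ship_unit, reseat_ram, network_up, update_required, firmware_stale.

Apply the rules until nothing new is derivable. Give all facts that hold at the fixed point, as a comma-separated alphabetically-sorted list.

beep_code_3, cable_seated, driver_loaded, firmware_stale, gpu_fault, led_green, led_red, network_up, overheat, power_on, reseat_ram, safe_mode, ship_unit, update_required

[1] (ii) [IF ship_unit THEN power_on]; (v) [IF update_required and reseat_ram THEN led_green]; (x) [IF update_required THEN gpu_fault]. ⇒ new: power_on, led_green, gpu_fault.
[2] (iv) [IF led_green THEN driver_loaded]. ⇒ new: driver_loaded.
[3] (vi) [IF driver_loaded THEN beep_code_3]. ⇒ new: beep_code_3.
[4] (i) [IF beep_code_3 and power_on THEN cable_seated]. ⇒ new: cable_seated.
[5] (iii) [IF network_up and cable_seated THEN led_red]; (ix) [IF update_required and cable_seated THEN safe_mode]. ⇒ new: led_red, safe_mode.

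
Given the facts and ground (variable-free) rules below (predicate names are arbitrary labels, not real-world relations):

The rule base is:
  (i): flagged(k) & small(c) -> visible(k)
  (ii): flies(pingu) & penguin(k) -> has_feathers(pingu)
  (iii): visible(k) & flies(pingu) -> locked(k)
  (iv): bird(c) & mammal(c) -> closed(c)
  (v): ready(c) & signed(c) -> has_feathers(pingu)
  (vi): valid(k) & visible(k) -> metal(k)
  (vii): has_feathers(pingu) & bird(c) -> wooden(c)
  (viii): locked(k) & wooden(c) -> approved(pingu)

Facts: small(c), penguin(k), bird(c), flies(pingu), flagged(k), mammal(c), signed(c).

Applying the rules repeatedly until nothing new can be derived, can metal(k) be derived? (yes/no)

no

Round 1: (i) [flagged(k) & small(c) -> visible(k)]; (ii) [flies(pingu) & penguin(k) -> has_feathers(pingu)]; (iv) [bird(c) & mammal(c) -> closed(c)]. Adds visible(k), has_feathers(pingu), closed(c).
Round 2: (iii) [visible(k) & flies(pingu) -> locked(k)]; (vii) [has_feathers(pingu) & bird(c) -> wooden(c)]. Adds locked(k), wooden(c).
Round 3: (viii) [locked(k) & wooden(c) -> approved(pingu)]. Adds approved(pingu).
Fixed point reached. metal(k) is concluded only by (vi); (vi) needs valid(k) (never derived).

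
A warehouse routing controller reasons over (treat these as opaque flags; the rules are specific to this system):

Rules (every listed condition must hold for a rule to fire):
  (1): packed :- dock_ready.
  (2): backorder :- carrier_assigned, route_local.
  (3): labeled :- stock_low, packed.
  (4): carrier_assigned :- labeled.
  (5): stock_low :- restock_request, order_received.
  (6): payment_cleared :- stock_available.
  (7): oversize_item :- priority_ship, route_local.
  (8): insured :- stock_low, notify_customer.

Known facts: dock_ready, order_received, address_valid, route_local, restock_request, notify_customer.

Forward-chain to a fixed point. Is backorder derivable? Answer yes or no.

yes

Round 1 fires (1), (5), giving packed, stock_low.
Round 2 fires (3), (8), giving labeled, insured.
Round 3 fires (4), giving carrier_assigned.
Round 4 fires (2), giving backorder.
backorder appears in round 4, so it is derivable.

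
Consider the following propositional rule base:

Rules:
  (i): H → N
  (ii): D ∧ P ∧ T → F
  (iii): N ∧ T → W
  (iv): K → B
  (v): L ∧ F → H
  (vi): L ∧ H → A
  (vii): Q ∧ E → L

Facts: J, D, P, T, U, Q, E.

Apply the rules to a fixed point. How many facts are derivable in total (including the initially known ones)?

13

Round 1 fires (ii), (vii), giving F, L.
Round 2 fires (v), giving H.
Round 3 fires (i), (vi), giving N, A.
Round 4 fires (iii), giving W.
Closure: {A, D, E, F, H, J, L, N, P, Q, T, U, W} — 13 facts.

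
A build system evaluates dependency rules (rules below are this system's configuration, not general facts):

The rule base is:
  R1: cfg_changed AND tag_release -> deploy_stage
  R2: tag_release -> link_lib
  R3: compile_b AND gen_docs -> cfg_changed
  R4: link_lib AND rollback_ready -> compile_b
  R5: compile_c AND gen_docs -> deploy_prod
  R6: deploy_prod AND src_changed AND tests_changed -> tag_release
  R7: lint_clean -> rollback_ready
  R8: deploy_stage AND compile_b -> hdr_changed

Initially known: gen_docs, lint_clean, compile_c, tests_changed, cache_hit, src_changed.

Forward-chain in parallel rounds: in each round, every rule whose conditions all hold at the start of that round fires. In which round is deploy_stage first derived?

6

Round 1: R5 [compile_c AND gen_docs -> deploy_prod]; R7 [lint_clean -> rollback_ready]. Adds deploy_prod, rollback_ready.
Round 2: R6 [deploy_prod AND src_changed AND tests_changed -> tag_release]. Adds tag_release.
Round 3: R2 [tag_release -> link_lib]. Adds link_lib.
Round 4: R4 [link_lib AND rollback_ready -> compile_b]. Adds compile_b.
Round 5: R3 [compile_b AND gen_docs -> cfg_changed]. Adds cfg_changed.
Round 6: R1 [cfg_changed AND tag_release -> deploy_stage]. Adds deploy_stage.
deploy_stage first appears in round 6.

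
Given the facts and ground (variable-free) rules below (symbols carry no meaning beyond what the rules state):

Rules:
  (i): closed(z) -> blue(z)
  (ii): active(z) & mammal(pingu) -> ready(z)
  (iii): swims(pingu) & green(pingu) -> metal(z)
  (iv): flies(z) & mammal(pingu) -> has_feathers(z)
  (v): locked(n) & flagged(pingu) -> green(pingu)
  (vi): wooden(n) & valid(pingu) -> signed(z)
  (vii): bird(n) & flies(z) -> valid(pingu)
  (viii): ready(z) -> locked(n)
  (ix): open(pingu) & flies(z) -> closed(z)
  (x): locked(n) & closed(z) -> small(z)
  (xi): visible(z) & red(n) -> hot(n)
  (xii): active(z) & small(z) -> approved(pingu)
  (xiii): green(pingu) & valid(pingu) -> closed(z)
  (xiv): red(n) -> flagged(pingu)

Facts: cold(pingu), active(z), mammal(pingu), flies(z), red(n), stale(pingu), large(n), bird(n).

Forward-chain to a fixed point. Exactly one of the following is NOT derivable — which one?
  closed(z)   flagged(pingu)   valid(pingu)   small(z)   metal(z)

Round 1: (ii) [active(z) & mammal(pingu) -> ready(z)]; (iv) [flies(z) & mammal(pingu) -> has_feathers(z)]; (vii) [bird(n) & flies(z) -> valid(pingu)]; (xiv) [red(n) -> flagged(pingu)]. New: ready(z), has_feathers(z), valid(pingu), flagged(pingu).
Round 2: (viii) [ready(z) -> locked(n)]. New: locked(n).
Round 3: (v) [locked(n) & flagged(pingu) -> green(pingu)]. New: green(pingu).
Round 4: (xiii) [green(pingu) & valid(pingu) -> closed(z)]. New: closed(z).
Round 5: (i) [closed(z) -> blue(z)]; (x) [locked(n) & closed(z) -> small(z)]. New: blue(z), small(z).
Round 6: (xii) [active(z) & small(z) -> approved(pingu)]. New: approved(pingu).
Derived: valid(pingu) (round 1), small(z) (round 5), closed(z) (round 4), flagged(pingu) (round 1). metal(z) never appears in any round.

metal(z)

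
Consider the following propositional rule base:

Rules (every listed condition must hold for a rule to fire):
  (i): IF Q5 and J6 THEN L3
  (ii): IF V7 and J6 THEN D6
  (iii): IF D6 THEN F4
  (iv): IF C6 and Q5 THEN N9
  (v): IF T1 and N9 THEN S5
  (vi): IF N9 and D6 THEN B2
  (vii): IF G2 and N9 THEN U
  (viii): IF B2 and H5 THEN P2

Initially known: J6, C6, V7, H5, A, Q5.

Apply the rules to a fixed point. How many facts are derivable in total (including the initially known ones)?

12

Round 1: (i) [IF Q5 and J6 THEN L3]; (ii) [IF V7 and J6 THEN D6]; (iv) [IF C6 and Q5 THEN N9]. New: L3, D6, N9.
Round 2: (iii) [IF D6 THEN F4]; (vi) [IF N9 and D6 THEN B2]. New: F4, B2.
Round 3: (viii) [IF B2 and H5 THEN P2]. New: P2.
Closure: {A, B2, C6, D6, F4, H5, J6, L3, N9, P2, Q5, V7} — 12 facts.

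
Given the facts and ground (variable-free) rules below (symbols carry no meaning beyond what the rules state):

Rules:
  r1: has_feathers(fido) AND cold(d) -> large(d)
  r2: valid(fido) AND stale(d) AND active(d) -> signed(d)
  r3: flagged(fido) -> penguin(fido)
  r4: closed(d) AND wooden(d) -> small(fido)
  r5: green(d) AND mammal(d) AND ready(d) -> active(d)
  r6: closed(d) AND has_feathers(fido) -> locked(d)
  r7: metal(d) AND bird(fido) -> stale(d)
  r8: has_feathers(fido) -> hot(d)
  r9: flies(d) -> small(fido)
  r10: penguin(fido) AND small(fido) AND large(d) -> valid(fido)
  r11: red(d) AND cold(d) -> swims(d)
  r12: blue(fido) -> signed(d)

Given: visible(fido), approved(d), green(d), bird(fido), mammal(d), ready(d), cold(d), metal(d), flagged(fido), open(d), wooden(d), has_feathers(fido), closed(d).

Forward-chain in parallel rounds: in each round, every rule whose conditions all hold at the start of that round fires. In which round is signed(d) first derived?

Round 1: r1 [has_feathers(fido) AND cold(d) -> large(d)]; r3 [flagged(fido) -> penguin(fido)]; r4 [closed(d) AND wooden(d) -> small(fido)]; r5 [green(d) AND mammal(d) AND ready(d) -> active(d)]; r6 [closed(d) AND has_feathers(fido) -> locked(d)]; r7 [metal(d) AND bird(fido) -> stale(d)]; r8 [has_feathers(fido) -> hot(d)]. New: large(d), penguin(fido), small(fido), active(d), locked(d), stale(d), hot(d).
Round 2: r10 [penguin(fido) AND small(fido) AND large(d) -> valid(fido)]. New: valid(fido).
Round 3: r2 [valid(fido) AND stale(d) AND active(d) -> signed(d)]. New: signed(d).
signed(d) first appears in round 3.

3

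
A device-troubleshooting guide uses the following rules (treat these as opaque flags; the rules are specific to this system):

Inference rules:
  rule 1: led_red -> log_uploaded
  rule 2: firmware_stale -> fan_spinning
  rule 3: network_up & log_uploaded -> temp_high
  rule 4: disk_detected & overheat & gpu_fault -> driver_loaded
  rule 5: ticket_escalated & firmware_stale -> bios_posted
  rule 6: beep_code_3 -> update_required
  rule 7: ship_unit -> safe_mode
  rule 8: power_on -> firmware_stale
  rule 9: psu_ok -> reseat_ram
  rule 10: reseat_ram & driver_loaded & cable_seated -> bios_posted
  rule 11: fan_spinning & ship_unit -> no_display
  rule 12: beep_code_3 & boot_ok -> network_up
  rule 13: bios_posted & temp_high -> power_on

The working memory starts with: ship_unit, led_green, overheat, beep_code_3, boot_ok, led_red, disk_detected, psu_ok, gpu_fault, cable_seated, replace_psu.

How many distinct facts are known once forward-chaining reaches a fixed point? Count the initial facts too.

23

[1] rule 1 [led_red -> log_uploaded]; rule 4 [disk_detected & overheat & gpu_fault -> driver_loaded]; rule 6 [beep_code_3 -> update_required]; rule 7 [ship_unit -> safe_mode]; rule 9 [psu_ok -> reseat_ram]; rule 12 [beep_code_3 & boot_ok -> network_up]. ⇒ new: log_uploaded, driver_loaded, update_required, safe_mode, reseat_ram, network_up.
[2] rule 3 [network_up & log_uploaded -> temp_high]; rule 10 [reseat_ram & driver_loaded & cable_seated -> bios_posted]. ⇒ new: temp_high, bios_posted.
[3] rule 13 [bios_posted & temp_high -> power_on]. ⇒ new: power_on.
[4] rule 8 [power_on -> firmware_stale]. ⇒ new: firmware_stale.
[5] rule 2 [firmware_stale -> fan_spinning]. ⇒ new: fan_spinning.
[6] rule 11 [fan_spinning & ship_unit -> no_display]. ⇒ new: no_display.
Closure: {beep_code_3, bios_posted, boot_ok, cable_seated, disk_detected, driver_loaded, fan_spinning, firmware_stale, gpu_fault, led_green, led_red, log_uploaded, network_up, no_display, overheat, power_on, psu_ok, replace_psu, reseat_ram, safe_mode, ship_unit, temp_high, update_required} — 23 facts.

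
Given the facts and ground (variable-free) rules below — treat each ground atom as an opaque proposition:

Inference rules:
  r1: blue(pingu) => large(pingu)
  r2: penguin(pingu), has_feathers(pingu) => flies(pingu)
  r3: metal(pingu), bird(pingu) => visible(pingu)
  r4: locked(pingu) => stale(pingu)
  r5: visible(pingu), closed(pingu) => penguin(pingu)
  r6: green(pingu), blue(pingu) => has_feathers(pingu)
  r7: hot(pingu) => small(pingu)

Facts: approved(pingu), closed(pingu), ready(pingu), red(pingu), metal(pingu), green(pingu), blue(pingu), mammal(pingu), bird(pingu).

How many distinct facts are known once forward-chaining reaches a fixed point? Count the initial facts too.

Round 1 — r1, r3, r6, derive large(pingu), visible(pingu), has_feathers(pingu).
Round 2 — r5, derive penguin(pingu).
Round 3 — r2, derive flies(pingu).
Closure: {approved(pingu), bird(pingu), blue(pingu), closed(pingu), flies(pingu), green(pingu), has_feathers(pingu), large(pingu), mammal(pingu), metal(pingu), penguin(pingu), ready(pingu), red(pingu), visible(pingu)} — 14 facts.

14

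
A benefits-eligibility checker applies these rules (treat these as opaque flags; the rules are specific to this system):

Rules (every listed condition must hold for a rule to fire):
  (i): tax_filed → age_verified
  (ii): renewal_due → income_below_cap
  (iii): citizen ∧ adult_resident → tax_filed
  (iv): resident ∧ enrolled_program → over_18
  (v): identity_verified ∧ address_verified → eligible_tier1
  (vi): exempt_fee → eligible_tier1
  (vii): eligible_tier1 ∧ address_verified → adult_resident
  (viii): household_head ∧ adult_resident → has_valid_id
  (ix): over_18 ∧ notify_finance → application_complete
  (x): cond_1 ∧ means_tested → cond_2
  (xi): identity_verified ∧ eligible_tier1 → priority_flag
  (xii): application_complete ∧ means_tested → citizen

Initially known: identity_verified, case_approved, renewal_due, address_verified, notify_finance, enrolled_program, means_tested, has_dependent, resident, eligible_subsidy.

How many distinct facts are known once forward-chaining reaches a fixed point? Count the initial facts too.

19

[1] (ii) [renewal_due → income_below_cap]; (iv) [resident ∧ enrolled_program → over_18]; (v) [identity_verified ∧ address_verified → eligible_tier1]. ⇒ new: income_below_cap, over_18, eligible_tier1.
[2] (vii) [eligible_tier1 ∧ address_verified → adult_resident]; (ix) [over_18 ∧ notify_finance → application_complete]; (xi) [identity_verified ∧ eligible_tier1 → priority_flag]. ⇒ new: adult_resident, application_complete, priority_flag.
[3] (xii) [application_complete ∧ means_tested → citizen]. ⇒ new: citizen.
[4] (iii) [citizen ∧ adult_resident → tax_filed]. ⇒ new: tax_filed.
[5] (i) [tax_filed → age_verified]. ⇒ new: age_verified.
Closure: {address_verified, adult_resident, age_verified, application_complete, case_approved, citizen, eligible_subsidy, eligible_tier1, enrolled_program, has_dependent, identity_verified, income_below_cap, means_tested, notify_finance, over_18, priority_flag, renewal_due, resident, tax_filed} — 19 facts.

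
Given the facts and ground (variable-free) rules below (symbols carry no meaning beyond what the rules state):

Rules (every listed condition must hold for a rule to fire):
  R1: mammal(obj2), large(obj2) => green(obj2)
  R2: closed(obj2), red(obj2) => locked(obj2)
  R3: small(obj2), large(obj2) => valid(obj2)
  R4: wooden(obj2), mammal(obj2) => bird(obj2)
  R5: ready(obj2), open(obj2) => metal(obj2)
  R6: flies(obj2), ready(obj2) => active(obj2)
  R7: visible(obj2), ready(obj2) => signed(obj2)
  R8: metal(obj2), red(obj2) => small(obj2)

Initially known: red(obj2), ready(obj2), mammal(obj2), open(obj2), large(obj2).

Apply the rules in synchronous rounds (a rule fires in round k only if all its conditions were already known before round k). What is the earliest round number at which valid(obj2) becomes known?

Round 1: R1 [mammal(obj2), large(obj2) => green(obj2)]; R5 [ready(obj2), open(obj2) => metal(obj2)]. Adds green(obj2), metal(obj2).
Round 2: R8 [metal(obj2), red(obj2) => small(obj2)]. Adds small(obj2).
Round 3: R3 [small(obj2), large(obj2) => valid(obj2)]. Adds valid(obj2).
valid(obj2) first appears in round 3.

3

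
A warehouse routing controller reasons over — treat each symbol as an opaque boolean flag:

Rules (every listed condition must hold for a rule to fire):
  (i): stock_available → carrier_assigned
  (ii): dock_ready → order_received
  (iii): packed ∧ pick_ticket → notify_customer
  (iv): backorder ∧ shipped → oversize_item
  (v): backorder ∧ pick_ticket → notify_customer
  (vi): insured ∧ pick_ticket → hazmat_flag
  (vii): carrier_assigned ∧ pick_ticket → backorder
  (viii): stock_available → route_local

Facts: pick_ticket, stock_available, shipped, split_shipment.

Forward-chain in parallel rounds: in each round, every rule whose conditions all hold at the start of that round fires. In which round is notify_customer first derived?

3

Round 1 fires (i), (viii), giving carrier_assigned, route_local.
Round 2 fires (vii), giving backorder.
Round 3 fires (iv), (v), giving oversize_item, notify_customer.
notify_customer first appears in round 3.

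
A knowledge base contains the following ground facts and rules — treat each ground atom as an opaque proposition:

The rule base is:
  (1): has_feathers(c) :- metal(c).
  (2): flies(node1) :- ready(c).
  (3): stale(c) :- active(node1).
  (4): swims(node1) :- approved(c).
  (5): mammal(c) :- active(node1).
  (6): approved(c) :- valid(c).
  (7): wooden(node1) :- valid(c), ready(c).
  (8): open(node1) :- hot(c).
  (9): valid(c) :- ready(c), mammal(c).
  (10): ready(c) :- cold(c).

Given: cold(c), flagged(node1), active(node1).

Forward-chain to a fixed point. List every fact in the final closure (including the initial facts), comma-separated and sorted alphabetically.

Round 1 fires (3), (5), (10), giving stale(c), mammal(c), ready(c).
Round 2 fires (2), (9), giving flies(node1), valid(c).
Round 3 fires (6), (7), giving approved(c), wooden(node1).
Round 4 fires (4), giving swims(node1).

active(node1), approved(c), cold(c), flagged(node1), flies(node1), mammal(c), ready(c), stale(c), swims(node1), valid(c), wooden(node1)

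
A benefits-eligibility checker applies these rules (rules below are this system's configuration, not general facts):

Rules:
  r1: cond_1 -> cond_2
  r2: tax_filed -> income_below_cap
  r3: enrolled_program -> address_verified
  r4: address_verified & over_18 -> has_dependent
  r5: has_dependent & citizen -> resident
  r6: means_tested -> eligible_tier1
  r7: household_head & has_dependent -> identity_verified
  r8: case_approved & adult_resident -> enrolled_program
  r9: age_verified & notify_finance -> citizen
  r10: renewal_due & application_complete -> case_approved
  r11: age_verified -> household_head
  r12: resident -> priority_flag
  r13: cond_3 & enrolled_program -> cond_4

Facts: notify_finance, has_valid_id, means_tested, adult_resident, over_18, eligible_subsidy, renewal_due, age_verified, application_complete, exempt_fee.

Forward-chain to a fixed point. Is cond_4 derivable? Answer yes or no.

no

Round 1 — r6, r9, r10, r11, derive eligible_tier1, citizen, case_approved, household_head.
Round 2 — r8, derive enrolled_program.
Round 3 — r3, derive address_verified.
Round 4 — r4, derive has_dependent.
Round 5 — r5, r7, derive resident, identity_verified.
Round 6 — r12, derive priority_flag.
Fixed point reached. cond_4 is concluded only by r13; r13 needs cond_3 (never derived).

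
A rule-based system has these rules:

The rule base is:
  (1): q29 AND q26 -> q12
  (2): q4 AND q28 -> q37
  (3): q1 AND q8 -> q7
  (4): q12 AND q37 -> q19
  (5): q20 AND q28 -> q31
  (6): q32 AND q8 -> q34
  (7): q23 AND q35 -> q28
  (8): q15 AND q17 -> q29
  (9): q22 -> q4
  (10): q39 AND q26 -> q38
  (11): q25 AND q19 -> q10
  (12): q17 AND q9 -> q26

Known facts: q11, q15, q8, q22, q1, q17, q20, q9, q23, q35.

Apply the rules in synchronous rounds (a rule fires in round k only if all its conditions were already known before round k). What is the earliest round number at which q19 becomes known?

3

Round 1: (3) [q1 AND q8 -> q7]; (7) [q23 AND q35 -> q28]; (8) [q15 AND q17 -> q29]; (9) [q22 -> q4]; (12) [q17 AND q9 -> q26]. Adds q7, q28, q29, q4, q26.
Round 2: (1) [q29 AND q26 -> q12]; (2) [q4 AND q28 -> q37]; (5) [q20 AND q28 -> q31]. Adds q12, q37, q31.
Round 3: (4) [q12 AND q37 -> q19]. Adds q19.
q19 first appears in round 3.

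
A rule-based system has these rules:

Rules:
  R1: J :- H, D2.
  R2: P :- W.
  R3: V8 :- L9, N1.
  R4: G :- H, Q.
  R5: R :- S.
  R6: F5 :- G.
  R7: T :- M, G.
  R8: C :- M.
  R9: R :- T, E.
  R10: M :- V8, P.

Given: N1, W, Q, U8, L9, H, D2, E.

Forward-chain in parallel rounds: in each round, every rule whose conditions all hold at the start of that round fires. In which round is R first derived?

[1] R1 [J :- H, D2.]; R2 [P :- W.]; R3 [V8 :- L9, N1.]; R4 [G :- H, Q.]. ⇒ new: J, P, V8, G.
[2] R6 [F5 :- G.]; R10 [M :- V8, P.]. ⇒ new: F5, M.
[3] R7 [T :- M, G.]; R8 [C :- M.]. ⇒ new: T, C.
[4] R9 [R :- T, E.]. ⇒ new: R.
R first appears in round 4.

4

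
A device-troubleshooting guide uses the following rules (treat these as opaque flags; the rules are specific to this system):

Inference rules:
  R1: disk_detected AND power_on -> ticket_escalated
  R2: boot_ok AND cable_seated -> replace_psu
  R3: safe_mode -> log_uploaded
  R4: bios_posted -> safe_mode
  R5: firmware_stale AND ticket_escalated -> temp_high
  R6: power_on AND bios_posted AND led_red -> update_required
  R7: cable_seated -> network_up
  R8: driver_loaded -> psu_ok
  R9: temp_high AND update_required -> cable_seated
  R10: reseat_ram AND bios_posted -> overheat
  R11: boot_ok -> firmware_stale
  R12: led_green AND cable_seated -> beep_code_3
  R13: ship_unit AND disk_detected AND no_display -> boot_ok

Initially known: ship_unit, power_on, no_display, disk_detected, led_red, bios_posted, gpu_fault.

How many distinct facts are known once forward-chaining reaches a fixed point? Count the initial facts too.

17

Round 1 — R1, R4, R6, R13, derive ticket_escalated, safe_mode, update_required, boot_ok.
Round 2 — R3, R11, derive log_uploaded, firmware_stale.
Round 3 — R5, derive temp_high.
Round 4 — R9, derive cable_seated.
Round 5 — R2, R7, derive replace_psu, network_up.
Closure: {bios_posted, boot_ok, cable_seated, disk_detected, firmware_stale, gpu_fault, led_red, log_uploaded, network_up, no_display, power_on, replace_psu, safe_mode, ship_unit, temp_high, ticket_escalated, update_required} — 17 facts.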